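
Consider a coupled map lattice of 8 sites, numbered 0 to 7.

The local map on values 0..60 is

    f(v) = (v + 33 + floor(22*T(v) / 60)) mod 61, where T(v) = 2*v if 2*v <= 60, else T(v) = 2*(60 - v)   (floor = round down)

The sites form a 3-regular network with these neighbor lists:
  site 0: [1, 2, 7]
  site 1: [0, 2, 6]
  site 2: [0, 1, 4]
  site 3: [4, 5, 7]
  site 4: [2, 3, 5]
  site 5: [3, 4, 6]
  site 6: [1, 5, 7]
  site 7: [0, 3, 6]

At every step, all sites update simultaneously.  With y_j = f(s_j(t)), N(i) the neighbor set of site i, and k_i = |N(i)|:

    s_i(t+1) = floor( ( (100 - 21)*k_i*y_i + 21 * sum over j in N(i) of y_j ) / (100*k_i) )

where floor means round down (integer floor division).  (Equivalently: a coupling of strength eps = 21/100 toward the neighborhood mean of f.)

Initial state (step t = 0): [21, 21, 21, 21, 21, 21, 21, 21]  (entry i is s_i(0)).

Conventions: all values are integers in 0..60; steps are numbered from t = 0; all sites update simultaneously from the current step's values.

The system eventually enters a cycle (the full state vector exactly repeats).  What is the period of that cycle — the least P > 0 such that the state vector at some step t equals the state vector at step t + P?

Answer: 4
Key observation: The state at step 19, [24, 24, 24, 24, 24, 24, 24, 24], reappears at step 23 — and no state repeats earlier — so the cycle the system enters has period 4.

Derivation:
t=0: [21, 21, 21, 21, 21, 21, 21, 21]
t=1: [8, 8, 8, 8, 8, 8, 8, 8]
t=2: [46, 46, 46, 46, 46, 46, 46, 46]
t=3: [28, 28, 28, 28, 28, 28, 28, 28]
t=4: [20, 20, 20, 20, 20, 20, 20, 20]
t=5: [6, 6, 6, 6, 6, 6, 6, 6]
t=6: [43, 43, 43, 43, 43, 43, 43, 43]
t=7: [27, 27, 27, 27, 27, 27, 27, 27]
t=8: [18, 18, 18, 18, 18, 18, 18, 18]
t=9: [3, 3, 3, 3, 3, 3, 3, 3]
t=10: [38, 38, 38, 38, 38, 38, 38, 38]
t=11: [26, 26, 26, 26, 26, 26, 26, 26]
t=12: [17, 17, 17, 17, 17, 17, 17, 17]
t=13: [1, 1, 1, 1, 1, 1, 1, 1]
t=14: [34, 34, 34, 34, 34, 34, 34, 34]
t=15: [25, 25, 25, 25, 25, 25, 25, 25]
t=16: [15, 15, 15, 15, 15, 15, 15, 15]
t=17: [59, 59, 59, 59, 59, 59, 59, 59]
t=18: [31, 31, 31, 31, 31, 31, 31, 31]
t=19: [24, 24, 24, 24, 24, 24, 24, 24]
t=20: [13, 13, 13, 13, 13, 13, 13, 13]
t=21: [55, 55, 55, 55, 55, 55, 55, 55]
t=22: [30, 30, 30, 30, 30, 30, 30, 30]
t=23: [24, 24, 24, 24, 24, 24, 24, 24]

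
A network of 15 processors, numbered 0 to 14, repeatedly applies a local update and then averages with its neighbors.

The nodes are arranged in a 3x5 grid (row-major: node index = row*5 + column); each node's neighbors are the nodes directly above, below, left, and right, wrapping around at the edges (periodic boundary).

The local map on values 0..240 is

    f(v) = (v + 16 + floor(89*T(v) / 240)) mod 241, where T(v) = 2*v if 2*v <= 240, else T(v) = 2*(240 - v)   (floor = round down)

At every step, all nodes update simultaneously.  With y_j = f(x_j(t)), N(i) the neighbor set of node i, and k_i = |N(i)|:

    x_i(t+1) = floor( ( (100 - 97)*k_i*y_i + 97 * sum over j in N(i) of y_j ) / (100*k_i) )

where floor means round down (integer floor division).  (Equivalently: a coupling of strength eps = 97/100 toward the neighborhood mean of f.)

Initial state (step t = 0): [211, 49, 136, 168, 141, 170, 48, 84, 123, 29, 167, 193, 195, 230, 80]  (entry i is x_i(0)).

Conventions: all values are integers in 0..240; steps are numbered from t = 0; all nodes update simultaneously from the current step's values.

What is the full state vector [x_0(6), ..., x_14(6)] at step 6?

Simulating step by step:
t=0: [211, 49, 136, 168, 141, 170, 48, 84, 123, 29, 167, 193, 195, 230, 80]
t=1: [195, 84, 128, 175, 119, 106, 124, 139, 122, 207, 104, 106, 98, 150, 136]
t=2: [189, 163, 204, 227, 122, 110, 198, 216, 177, 212, 159, 192, 220, 220, 166]
t=3: [219, 9, 64, 116, 68, 66, 109, 62, 15, 220, 115, 117, 6, 120, 122]
t=4: [124, 136, 100, 134, 115, 110, 128, 100, 140, 129, 147, 122, 169, 130, 148]
t=5: [220, 217, 220, 216, 227, 227, 213, 220, 218, 221, 222, 230, 208, 231, 225]
t=6: [10, 9, 8, 10, 9, 9, 10, 8, 9, 10, 10, 8, 10, 8, 10]

Answer: [10, 9, 8, 10, 9, 9, 10, 8, 9, 10, 10, 8, 10, 8, 10]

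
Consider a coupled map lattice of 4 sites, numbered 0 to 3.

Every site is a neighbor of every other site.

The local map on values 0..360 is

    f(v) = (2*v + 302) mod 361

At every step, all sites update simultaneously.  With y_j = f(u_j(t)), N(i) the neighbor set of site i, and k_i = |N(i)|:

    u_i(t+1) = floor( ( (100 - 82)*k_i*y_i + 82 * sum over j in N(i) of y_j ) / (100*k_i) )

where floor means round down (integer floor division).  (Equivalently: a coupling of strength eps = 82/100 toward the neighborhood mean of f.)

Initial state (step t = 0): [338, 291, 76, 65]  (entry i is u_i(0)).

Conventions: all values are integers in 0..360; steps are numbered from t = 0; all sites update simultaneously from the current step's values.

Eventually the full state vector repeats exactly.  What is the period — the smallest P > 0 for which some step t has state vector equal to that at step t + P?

Answer: 18
Key observation: The state at step 3, [40, 40, 41, 41], reappears at step 21 — and no state repeats earlier — so the cycle the system enters has period 18.

Derivation:
t=0: [338, 291, 76, 65]
t=1: [135, 143, 150, 152]
t=2: [232, 231, 230, 229]
t=3: [40, 40, 41, 41]
t=4: [22, 22, 21, 21]
t=5: [344, 344, 345, 345]
t=6: [269, 269, 268, 268]
t=7: [116, 116, 117, 117]
t=8: [174, 174, 173, 173]
t=9: [287, 287, 288, 288]
t=10: [155, 155, 154, 154]
t=11: [249, 249, 250, 250]
t=12: [79, 79, 78, 78]
t=13: [97, 97, 98, 98]
t=14: [136, 136, 135, 135]
t=15: [211, 211, 212, 212]
t=16: [3, 3, 2, 2]
t=17: [306, 306, 307, 307]
t=18: [193, 193, 192, 192]
t=19: [325, 325, 326, 326]
t=20: [231, 231, 230, 230]
t=21: [40, 40, 41, 41]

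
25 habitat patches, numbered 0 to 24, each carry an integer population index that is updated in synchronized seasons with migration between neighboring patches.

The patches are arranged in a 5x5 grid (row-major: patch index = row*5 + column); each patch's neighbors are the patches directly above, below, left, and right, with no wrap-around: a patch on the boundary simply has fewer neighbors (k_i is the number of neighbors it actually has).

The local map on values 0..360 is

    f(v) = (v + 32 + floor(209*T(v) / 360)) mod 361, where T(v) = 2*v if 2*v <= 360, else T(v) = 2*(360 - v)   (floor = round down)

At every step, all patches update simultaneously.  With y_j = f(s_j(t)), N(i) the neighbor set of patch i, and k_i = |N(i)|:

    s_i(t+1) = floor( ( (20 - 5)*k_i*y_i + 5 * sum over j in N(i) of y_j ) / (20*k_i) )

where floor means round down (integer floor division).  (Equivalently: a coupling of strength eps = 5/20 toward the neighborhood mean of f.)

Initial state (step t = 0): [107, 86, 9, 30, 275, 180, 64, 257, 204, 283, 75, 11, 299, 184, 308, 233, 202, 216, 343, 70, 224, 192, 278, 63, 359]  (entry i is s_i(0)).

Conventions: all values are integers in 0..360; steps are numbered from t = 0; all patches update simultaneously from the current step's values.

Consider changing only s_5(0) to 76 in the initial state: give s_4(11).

Answer: s_4(11) = 164
Key observation: This trace re-runs the system from the modified initial state.

Derivation:
t=0: [107, 86, 9, 30, 275, 76, 64, 257, 204, 283, 75, 11, 299, 184, 308, 233, 202, 216, 343, 70, 224, 192, 278, 63, 359]
t=1: [248, 203, 68, 84, 50, 199, 159, 55, 57, 43, 170, 70, 43, 54, 53, 63, 55, 51, 53, 145, 52, 56, 56, 135, 67]
t=2: [50, 62, 168, 199, 147, 50, 38, 141, 155, 129, 62, 157, 131, 146, 160, 153, 152, 142, 169, 297, 148, 152, 166, 281, 215]
t=3: [143, 147, 71, 74, 307, 139, 126, 281, 69, 263, 136, 67, 300, 283, 70, 73, 314, 299, 75, 39, 308, 331, 83, 42, 51]
t=4: [340, 330, 187, 177, 58, 329, 284, 76, 155, 68, 301, 176, 48, 69, 154, 175, 56, 60, 165, 130, 57, 50, 174, 137, 136]
t=5: [34, 37, 67, 58, 146, 36, 52, 162, 41, 147, 41, 61, 138, 146, 58, 65, 139, 143, 81, 263, 139, 134, 87, 279, 323]
t=6: [106, 118, 156, 171, 323, 112, 133, 63, 144, 313, 127, 180, 302, 311, 179, 194, 311, 323, 203, 67, 310, 314, 223, 71, 38]
t=7: [265, 264, 47, 62, 36, 279, 288, 170, 275, 64, 262, 88, 48, 59, 63, 74, 40, 38, 69, 150, 41, 39, 61, 157, 130]
t=8: [45, 52, 120, 147, 123, 44, 53, 50, 66, 154, 72, 187, 134, 152, 183, 166, 128, 122, 175, 322, 128, 120, 142, 62, 279]
t=9: [130, 155, 271, 325, 266, 133, 138, 163, 183, 46, 158, 103, 294, 307, 77, 88, 273, 284, 90, 40, 271, 297, 316, 159, 58]
t=10: [274, 61, 39, 39, 55, 293, 285, 46, 58, 123, 75, 217, 53, 62, 172, 175, 68, 54, 182, 136, 66, 41, 36, 45, 134]
t=11: [58, 139, 121, 122, 164, 54, 56, 127, 162, 251, 157, 75, 140, 149, 97, 82, 156, 141, 92, 278, 151, 128, 114, 137, 297]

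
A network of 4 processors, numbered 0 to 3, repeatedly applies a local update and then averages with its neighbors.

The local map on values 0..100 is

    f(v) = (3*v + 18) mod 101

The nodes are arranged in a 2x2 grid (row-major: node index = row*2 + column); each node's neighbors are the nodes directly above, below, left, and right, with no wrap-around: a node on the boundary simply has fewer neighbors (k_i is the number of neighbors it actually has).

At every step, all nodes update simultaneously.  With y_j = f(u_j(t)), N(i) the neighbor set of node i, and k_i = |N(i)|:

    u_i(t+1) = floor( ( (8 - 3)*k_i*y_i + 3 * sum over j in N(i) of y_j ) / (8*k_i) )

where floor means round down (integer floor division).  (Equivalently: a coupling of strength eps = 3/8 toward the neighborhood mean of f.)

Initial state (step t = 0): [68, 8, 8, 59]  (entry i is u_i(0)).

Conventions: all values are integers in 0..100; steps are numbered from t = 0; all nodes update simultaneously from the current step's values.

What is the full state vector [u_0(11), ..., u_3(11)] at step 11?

Answer: [74, 83, 83, 75]

Derivation:
t=0: [68, 8, 8, 59]
t=1: [28, 47, 47, 74]
t=2: [22, 43, 43, 45]
t=3: [69, 54, 54, 49]
t=4: [44, 65, 65, 69]
t=5: [34, 20, 20, 18]
t=6: [41, 65, 65, 74]
t=7: [29, 21, 21, 27]
t=8: [32, 69, 69, 92]
t=9: [16, 34, 34, 66]
t=10: [48, 26, 26, 15]
t=11: [74, 83, 83, 75]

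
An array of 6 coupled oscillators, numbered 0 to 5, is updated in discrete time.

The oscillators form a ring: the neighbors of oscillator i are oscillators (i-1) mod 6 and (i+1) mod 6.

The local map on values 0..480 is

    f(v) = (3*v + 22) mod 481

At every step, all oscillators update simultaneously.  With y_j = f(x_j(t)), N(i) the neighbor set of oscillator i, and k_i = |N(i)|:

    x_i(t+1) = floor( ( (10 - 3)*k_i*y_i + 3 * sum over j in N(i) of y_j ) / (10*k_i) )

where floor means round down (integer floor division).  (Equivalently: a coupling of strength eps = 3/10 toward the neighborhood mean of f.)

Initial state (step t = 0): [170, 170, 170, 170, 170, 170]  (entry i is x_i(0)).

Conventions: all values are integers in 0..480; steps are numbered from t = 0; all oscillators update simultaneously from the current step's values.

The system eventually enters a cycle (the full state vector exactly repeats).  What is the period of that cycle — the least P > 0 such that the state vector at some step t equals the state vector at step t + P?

Answer: 18
Key observation: The state at step 0, [170, 170, 170, 170, 170, 170], reappears at step 18 — and no state repeats earlier — so the cycle the system enters has period 18.

Derivation:
t=0: [170, 170, 170, 170, 170, 170]
t=1: [51, 51, 51, 51, 51, 51]
t=2: [175, 175, 175, 175, 175, 175]
t=3: [66, 66, 66, 66, 66, 66]
t=4: [220, 220, 220, 220, 220, 220]
t=5: [201, 201, 201, 201, 201, 201]
t=6: [144, 144, 144, 144, 144, 144]
t=7: [454, 454, 454, 454, 454, 454]
t=8: [422, 422, 422, 422, 422, 422]
t=9: [326, 326, 326, 326, 326, 326]
t=10: [38, 38, 38, 38, 38, 38]
t=11: [136, 136, 136, 136, 136, 136]
t=12: [430, 430, 430, 430, 430, 430]
t=13: [350, 350, 350, 350, 350, 350]
t=14: [110, 110, 110, 110, 110, 110]
t=15: [352, 352, 352, 352, 352, 352]
t=16: [116, 116, 116, 116, 116, 116]
t=17: [370, 370, 370, 370, 370, 370]
t=18: [170, 170, 170, 170, 170, 170]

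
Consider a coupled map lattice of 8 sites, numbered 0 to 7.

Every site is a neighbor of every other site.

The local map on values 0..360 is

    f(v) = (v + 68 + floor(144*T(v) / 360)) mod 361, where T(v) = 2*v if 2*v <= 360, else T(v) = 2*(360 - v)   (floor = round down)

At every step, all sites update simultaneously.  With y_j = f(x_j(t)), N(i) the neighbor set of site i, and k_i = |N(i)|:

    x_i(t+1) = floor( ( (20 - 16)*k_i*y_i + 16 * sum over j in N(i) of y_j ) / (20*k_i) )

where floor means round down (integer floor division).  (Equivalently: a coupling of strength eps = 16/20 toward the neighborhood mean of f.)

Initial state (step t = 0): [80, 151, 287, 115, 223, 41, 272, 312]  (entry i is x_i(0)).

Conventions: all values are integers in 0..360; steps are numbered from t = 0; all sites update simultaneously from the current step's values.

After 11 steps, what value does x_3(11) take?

Simulating step by step:
t=0: [80, 151, 287, 115, 223, 41, 272, 312]
t=1: [151, 162, 137, 156, 136, 145, 137, 137]
t=2: [329, 331, 327, 330, 327, 328, 327, 327]
t=3: [60, 60, 60, 60, 60, 60, 60, 60]
t=4: [176, 176, 176, 176, 176, 176, 176, 176]
t=5: [23, 23, 23, 23, 23, 23, 23, 23]
t=6: [109, 109, 109, 109, 109, 109, 109, 109]
t=7: [264, 264, 264, 264, 264, 264, 264, 264]
t=8: [47, 47, 47, 47, 47, 47, 47, 47]
t=9: [152, 152, 152, 152, 152, 152, 152, 152]
t=10: [341, 341, 341, 341, 341, 341, 341, 341]
t=11: [63, 63, 63, 63, 63, 63, 63, 63]

Answer: x_3(11) = 63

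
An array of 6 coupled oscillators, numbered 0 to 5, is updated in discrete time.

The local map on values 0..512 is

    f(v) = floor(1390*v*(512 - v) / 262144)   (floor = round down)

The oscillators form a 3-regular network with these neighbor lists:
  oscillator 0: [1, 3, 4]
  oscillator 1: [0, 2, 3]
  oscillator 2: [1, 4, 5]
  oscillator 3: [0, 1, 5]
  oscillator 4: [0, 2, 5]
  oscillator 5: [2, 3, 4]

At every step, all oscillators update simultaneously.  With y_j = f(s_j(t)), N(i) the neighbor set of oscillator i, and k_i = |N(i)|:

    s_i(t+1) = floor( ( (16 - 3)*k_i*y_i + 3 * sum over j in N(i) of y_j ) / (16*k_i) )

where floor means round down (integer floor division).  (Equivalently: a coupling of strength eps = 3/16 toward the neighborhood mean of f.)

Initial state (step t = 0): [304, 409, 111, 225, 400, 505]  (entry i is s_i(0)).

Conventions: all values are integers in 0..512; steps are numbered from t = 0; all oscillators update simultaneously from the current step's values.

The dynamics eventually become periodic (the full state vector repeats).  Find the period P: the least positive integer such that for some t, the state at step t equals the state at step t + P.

Answer: 2
Key observation: The state at step 9, [322, 322, 322, 322, 322, 322], reappears at step 11 — and no state repeats earlier — so the cycle the system enters has period 2.

Derivation:
t=0: [304, 409, 111, 225, 400, 505]
t=1: [322, 238, 221, 313, 229, 65]
t=2: [326, 342, 329, 319, 329, 188]
t=3: [320, 310, 318, 324, 319, 321]
t=4: [325, 330, 327, 323, 325, 325]
t=5: [321, 318, 320, 322, 321, 321]
t=6: [325, 326, 325, 324, 325, 324]
t=7: [321, 321, 321, 321, 322, 322]
t=8: [324, 325, 324, 324, 324, 324]
t=9: [322, 322, 322, 322, 322, 322]
t=10: [324, 324, 324, 324, 324, 324]
t=11: [322, 322, 322, 322, 322, 322]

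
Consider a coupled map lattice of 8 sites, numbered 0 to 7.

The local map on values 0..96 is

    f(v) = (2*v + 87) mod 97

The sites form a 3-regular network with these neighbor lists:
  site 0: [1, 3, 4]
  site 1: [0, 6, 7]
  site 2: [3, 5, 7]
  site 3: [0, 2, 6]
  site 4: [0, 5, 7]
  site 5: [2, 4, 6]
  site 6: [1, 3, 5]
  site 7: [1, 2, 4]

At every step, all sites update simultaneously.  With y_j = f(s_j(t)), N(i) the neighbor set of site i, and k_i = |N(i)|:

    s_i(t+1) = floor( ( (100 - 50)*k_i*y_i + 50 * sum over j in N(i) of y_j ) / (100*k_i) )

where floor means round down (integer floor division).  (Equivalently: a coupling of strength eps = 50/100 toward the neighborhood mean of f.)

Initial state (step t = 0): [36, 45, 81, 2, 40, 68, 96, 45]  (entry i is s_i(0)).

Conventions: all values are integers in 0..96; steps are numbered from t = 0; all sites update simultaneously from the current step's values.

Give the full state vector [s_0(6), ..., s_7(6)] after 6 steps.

Simulating step by step:
t=0: [36, 45, 81, 2, 40, 68, 96, 45]
t=1: [71, 77, 60, 79, 63, 49, 75, 74]
t=2: [37, 43, 36, 40, 36, 56, 52, 33]
t=3: [66, 73, 52, 71, 51, 38, 72, 61]
t=4: [40, 32, 66, 43, 63, 70, 41, 45]
t=5: [59, 64, 44, 65, 40, 35, 63, 56]
t=6: [24, 16, 53, 29, 47, 57, 26, 30]

Answer: [24, 16, 53, 29, 47, 57, 26, 30]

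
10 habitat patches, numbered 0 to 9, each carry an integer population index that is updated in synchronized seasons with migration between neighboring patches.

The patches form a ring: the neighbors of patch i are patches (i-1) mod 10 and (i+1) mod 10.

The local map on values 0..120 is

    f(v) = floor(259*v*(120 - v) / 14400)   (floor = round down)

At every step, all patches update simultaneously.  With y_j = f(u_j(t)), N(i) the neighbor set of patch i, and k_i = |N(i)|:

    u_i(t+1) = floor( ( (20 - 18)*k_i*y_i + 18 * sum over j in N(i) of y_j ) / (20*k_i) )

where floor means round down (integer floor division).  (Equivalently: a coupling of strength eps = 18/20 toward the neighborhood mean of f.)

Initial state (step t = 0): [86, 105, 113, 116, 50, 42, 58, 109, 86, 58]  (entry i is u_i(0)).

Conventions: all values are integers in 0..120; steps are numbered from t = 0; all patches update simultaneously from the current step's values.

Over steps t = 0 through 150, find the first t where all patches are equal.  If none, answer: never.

Answer: 4
Key observation: Synchronization is absorbing here: once all patches are equal they stay equal, and step 4 is the first all-equal step.

Derivation:
t=0: [86, 105, 113, 116, 50, 42, 58, 109, 86, 58]  (not all equal)
t=1: [46, 32, 17, 35, 35, 62, 41, 54, 43, 53]  (not all equal)
t=2: [56, 46, 49, 43, 57, 56, 63, 59, 63, 60]  (not all equal)
t=3: [62, 62, 60, 62, 61, 64, 64, 64, 64, 64]  (not all equal)
t=4: [64, 64, 64, 64, 64, 64, 64, 64, 64, 64]  (all equal)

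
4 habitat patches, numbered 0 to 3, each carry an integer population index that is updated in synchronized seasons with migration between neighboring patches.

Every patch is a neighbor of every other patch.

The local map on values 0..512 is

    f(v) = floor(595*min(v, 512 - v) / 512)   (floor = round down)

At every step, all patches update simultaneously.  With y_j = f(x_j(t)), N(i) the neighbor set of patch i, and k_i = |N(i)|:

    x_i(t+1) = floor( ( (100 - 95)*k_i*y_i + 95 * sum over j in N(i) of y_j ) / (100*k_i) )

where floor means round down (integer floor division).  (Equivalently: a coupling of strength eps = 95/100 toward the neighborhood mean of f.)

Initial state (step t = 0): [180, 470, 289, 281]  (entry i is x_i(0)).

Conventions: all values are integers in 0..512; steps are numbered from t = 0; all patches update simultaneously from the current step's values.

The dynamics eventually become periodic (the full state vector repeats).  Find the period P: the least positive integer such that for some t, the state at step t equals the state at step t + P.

Answer: 2
Key observation: The state at step 6, [294, 294, 294, 294], reappears at step 8 — and no state repeats earlier — so the cycle the system enters has period 2.

Derivation:
t=0: [180, 470, 289, 281]
t=1: [192, 235, 179, 176]
t=2: [228, 214, 232, 233]
t=3: [262, 266, 261, 260]
t=4: [289, 290, 289, 288]
t=5: [258, 259, 258, 258]
t=6: [294, 294, 294, 294]
t=7: [253, 253, 253, 253]
t=8: [294, 294, 294, 294]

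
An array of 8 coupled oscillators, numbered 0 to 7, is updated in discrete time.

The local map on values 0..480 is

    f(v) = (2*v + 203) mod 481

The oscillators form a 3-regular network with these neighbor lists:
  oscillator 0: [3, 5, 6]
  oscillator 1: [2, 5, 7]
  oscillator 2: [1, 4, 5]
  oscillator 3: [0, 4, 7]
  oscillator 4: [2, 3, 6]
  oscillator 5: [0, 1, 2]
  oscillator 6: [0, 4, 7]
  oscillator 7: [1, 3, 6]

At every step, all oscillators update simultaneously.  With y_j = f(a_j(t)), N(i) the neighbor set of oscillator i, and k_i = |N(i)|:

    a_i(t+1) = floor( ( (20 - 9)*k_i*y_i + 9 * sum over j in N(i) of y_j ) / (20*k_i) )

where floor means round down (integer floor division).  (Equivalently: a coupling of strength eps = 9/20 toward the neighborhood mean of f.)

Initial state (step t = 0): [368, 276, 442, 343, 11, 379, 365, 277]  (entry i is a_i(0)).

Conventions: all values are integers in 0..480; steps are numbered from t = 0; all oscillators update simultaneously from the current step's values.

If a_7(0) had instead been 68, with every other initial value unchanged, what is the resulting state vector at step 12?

Simulating step by step:
t=0: [368, 276, 442, 343, 11, 379, 365, 68]
t=1: [452, 292, 215, 377, 271, 392, 401, 356]
t=2: [161, 259, 172, 388, 245, 104, 150, 362]
t=3: [91, 270, 165, 114, 132, 278, 117, 287]
t=4: [383, 238, 179, 409, 394, 257, 412, 332]
t=5: [57, 214, 113, 95, 46, 172, 99, 260]
t=6: [303, 193, 312, 344, 345, 170, 348, 274]
t=7: [313, 161, 277, 377, 402, 151, 381, 288]
t=8: [266, 113, 168, 365, 138, 113, 105, 242]
t=9: [333, 339, 232, 389, 401, 347, 368, 307]
t=10: [347, 360, 231, 125, 123, 374, 366, 316]
t=11: [435, 394, 305, 432, 410, 414, 432, 397]
t=12: [102, 81, 206, 88, 114, 108, 88, 55]

Answer: [102, 81, 206, 88, 114, 108, 88, 55]
Key observation: This trace re-runs the system from the modified initial state.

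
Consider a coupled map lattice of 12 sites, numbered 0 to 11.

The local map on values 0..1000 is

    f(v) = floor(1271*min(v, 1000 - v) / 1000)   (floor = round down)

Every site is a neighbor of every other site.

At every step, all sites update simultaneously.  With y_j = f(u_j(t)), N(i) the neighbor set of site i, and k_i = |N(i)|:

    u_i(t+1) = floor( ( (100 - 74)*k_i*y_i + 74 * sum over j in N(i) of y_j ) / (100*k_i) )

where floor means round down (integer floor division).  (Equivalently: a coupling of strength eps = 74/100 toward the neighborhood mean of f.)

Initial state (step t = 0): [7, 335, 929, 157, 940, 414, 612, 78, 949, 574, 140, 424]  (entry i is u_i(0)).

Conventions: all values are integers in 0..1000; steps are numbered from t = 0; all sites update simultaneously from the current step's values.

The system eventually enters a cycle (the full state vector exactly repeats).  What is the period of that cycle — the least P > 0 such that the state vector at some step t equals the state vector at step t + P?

Answer: 6
Key observation: The state at step 15, [606, 606, 606, 606, 606, 606, 606, 606, 606, 606, 606, 606], reappears at step 21 — and no state repeats earlier — so the cycle the system enters has period 6.

Derivation:
t=0: [7, 335, 929, 157, 940, 414, 612, 78, 949, 574, 140, 424]
t=1: [219, 299, 235, 256, 232, 319, 312, 236, 230, 321, 251, 321]
t=2: [329, 349, 333, 338, 332, 353, 352, 333, 332, 354, 337, 354]
t=3: [430, 435, 431, 432, 430, 436, 435, 431, 430, 436, 432, 436]
t=4: [548, 550, 549, 549, 548, 550, 550, 549, 548, 550, 549, 550]
t=5: [572, 572, 572, 572, 572, 572, 572, 572, 572, 572, 572, 572]
t=6: [543, 543, 543, 543, 543, 543, 543, 543, 543, 543, 543, 543]
t=7: [580, 580, 580, 580, 580, 580, 580, 580, 580, 580, 580, 580]
t=8: [533, 533, 533, 533, 533, 533, 533, 533, 533, 533, 533, 533]
t=9: [593, 593, 593, 593, 593, 593, 593, 593, 593, 593, 593, 593]
t=10: [517, 517, 517, 517, 517, 517, 517, 517, 517, 517, 517, 517]
t=11: [613, 613, 613, 613, 613, 613, 613, 613, 613, 613, 613, 613]
t=12: [491, 491, 491, 491, 491, 491, 491, 491, 491, 491, 491, 491]
t=13: [624, 624, 624, 624, 624, 624, 624, 624, 624, 624, 624, 624]
t=14: [477, 477, 477, 477, 477, 477, 477, 477, 477, 477, 477, 477]
t=15: [606, 606, 606, 606, 606, 606, 606, 606, 606, 606, 606, 606]
t=16: [500, 500, 500, 500, 500, 500, 500, 500, 500, 500, 500, 500]
t=17: [635, 635, 635, 635, 635, 635, 635, 635, 635, 635, 635, 635]
t=18: [463, 463, 463, 463, 463, 463, 463, 463, 463, 463, 463, 463]
t=19: [588, 588, 588, 588, 588, 588, 588, 588, 588, 588, 588, 588]
t=20: [523, 523, 523, 523, 523, 523, 523, 523, 523, 523, 523, 523]
t=21: [606, 606, 606, 606, 606, 606, 606, 606, 606, 606, 606, 606]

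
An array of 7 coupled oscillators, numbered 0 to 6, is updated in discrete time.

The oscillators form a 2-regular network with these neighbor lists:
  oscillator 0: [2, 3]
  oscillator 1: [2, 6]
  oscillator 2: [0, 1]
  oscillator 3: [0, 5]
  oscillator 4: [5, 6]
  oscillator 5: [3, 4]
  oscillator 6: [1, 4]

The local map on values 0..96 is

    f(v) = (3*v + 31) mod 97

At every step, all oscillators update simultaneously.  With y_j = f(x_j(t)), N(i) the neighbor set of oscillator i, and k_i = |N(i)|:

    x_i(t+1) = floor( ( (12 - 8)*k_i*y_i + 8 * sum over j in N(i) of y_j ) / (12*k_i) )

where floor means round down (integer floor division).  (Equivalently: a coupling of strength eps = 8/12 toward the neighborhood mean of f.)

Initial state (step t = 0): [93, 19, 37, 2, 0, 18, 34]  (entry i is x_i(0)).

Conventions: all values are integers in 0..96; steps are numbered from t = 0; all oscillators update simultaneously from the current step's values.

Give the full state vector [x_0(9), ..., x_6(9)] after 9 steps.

Simulating step by step:
t=0: [93, 19, 37, 2, 0, 18, 34]
t=1: [33, 56, 50, 47, 50, 51, 51]
t=2: [64, 58, 40, 65, 86, 82, 58]
t=3: [38, 25, 31, 48, 63, 70, 39]
t=4: [51, 29, 28, 57, 41, 50, 28]
t=5: [37, 19, 42, 59, 53, 49, 32]
t=6: [39, 59, 64, 46, 68, 62, 70]
t=7: [50, 30, 31, 48, 37, 45, 34]
t=8: [63, 29, 45, 77, 50, 64, 35]
t=9: [54, 43, 38, 41, 50, 60, 48]

Answer: [54, 43, 38, 41, 50, 60, 48]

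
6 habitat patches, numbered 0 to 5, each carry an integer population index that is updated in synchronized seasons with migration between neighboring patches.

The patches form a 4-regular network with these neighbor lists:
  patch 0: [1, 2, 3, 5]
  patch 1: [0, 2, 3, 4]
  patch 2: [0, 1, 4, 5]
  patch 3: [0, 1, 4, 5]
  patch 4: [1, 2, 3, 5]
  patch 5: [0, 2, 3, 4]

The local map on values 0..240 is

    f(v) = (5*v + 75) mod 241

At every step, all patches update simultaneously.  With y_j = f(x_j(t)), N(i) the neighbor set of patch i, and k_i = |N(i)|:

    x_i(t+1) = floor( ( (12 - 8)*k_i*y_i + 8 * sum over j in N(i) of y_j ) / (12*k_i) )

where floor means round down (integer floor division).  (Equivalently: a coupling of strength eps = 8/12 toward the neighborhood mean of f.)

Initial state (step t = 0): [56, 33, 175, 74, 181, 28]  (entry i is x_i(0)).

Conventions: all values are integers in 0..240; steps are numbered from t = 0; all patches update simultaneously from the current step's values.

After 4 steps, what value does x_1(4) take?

Simulating step by step:
t=0: [56, 33, 175, 74, 181, 28]
t=1: [185, 173, 173, 165, 153, 165]
t=2: [143, 163, 163, 150, 170, 150]
t=3: [112, 145, 145, 123, 157, 123]
t=4: [146, 121, 121, 165, 140, 165]

Answer: x_1(4) = 121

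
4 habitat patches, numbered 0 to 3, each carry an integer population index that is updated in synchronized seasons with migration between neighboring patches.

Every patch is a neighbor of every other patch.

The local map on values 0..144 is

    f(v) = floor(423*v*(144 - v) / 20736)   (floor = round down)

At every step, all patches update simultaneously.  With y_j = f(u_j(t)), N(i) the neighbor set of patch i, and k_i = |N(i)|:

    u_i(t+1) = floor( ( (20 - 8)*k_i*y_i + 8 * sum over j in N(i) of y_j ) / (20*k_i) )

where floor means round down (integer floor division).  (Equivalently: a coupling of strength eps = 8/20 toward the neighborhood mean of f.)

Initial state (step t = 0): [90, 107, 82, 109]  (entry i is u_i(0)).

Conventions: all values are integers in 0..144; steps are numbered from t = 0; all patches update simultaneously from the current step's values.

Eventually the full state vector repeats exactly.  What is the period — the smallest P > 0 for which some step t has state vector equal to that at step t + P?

Simulating step by step:
t=0: [90, 107, 82, 109]
t=1: [94, 85, 95, 83]
t=2: [96, 100, 96, 100]
t=3: [92, 90, 92, 90]
t=4: [97, 98, 97, 98]
t=5: [92, 91, 92, 91]
t=6: [97, 97, 97, 97]
t=7: [93, 93, 93, 93]
t=8: [96, 96, 96, 96]
t=9: [94, 94, 94, 94]
t=10: [95, 95, 95, 95]
t=11: [94, 94, 94, 94]

Answer: 2
Key observation: The state at step 9, [94, 94, 94, 94], reappears at step 11 — and no state repeats earlier — so the cycle the system enters has period 2.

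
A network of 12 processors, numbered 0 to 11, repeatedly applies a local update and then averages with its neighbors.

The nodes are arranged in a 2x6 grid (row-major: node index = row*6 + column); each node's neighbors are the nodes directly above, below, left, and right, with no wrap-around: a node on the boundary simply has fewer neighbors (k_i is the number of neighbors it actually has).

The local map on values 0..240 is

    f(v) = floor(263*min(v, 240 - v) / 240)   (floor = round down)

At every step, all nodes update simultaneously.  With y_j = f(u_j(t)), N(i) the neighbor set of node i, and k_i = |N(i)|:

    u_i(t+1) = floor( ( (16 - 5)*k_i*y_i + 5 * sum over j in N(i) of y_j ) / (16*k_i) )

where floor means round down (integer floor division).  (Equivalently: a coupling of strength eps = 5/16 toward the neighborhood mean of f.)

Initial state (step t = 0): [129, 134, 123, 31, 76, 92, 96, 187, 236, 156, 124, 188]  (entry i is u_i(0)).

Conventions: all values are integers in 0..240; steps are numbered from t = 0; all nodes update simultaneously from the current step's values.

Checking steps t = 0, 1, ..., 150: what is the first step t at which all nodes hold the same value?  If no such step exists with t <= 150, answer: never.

Simulating step by step:
t=0: [129, 134, 123, 31, 76, 92, 96, 187, 236, 156, 124, 188]  (not all equal)
t=1: [117, 111, 103, 54, 84, 90, 100, 63, 31, 80, 111, 73]  (not all equal)
t=2: [123, 115, 99, 70, 92, 94, 105, 74, 50, 82, 110, 88]  (not all equal)
t=3: [125, 119, 100, 83, 99, 101, 111, 86, 66, 87, 112, 100]  (not all equal)
t=4: [125, 123, 105, 94, 107, 109, 117, 98, 80, 94, 116, 111]  (not all equal)
t=5: [126, 124, 112, 105, 116, 119, 124, 109, 93, 103, 122, 121]  (not all equal)
t=6: [124, 125, 119, 116, 126, 129, 125, 118, 106, 112, 127, 129]  (not all equal)
t=7: [126, 126, 127, 126, 123, 121, 126, 127, 119, 122, 122, 121]  (not all equal)
t=8: [124, 123, 123, 124, 127, 129, 123, 123, 128, 128, 129, 129]  (not all equal)
t=9: [127, 127, 127, 126, 123, 121, 127, 127, 123, 122, 121, 121]  (not all equal)
t=10: [123, 123, 123, 124, 128, 129, 123, 123, 127, 128, 129, 130]  (not all equal)
t=11: [128, 128, 127, 126, 122, 121, 128, 127, 123, 122, 121, 120]  (not all equal)
t=12: [122, 122, 123, 124, 128, 130, 122, 123, 127, 128, 129, 130]  (not all equal)
t=13: [129, 128, 127, 126, 122, 120, 128, 127, 123, 122, 121, 120]  (not all equal)
t=14: [121, 122, 123, 124, 128, 130, 122, 123, 127, 128, 129, 130]  (not all equal)
t=15: [129, 128, 127, 126, 122, 120, 129, 127, 123, 122, 121, 120]  (not all equal)
t=16: [121, 122, 123, 124, 128, 130, 121, 123, 127, 128, 129, 130]  (not all equal)
t=17: [129, 128, 127, 126, 122, 120, 129, 127, 123, 122, 121, 120]  (not all equal)

Answer: never
Key observation: The state at step 15 reappears at step 17 — the system is in a cycle of period 2 from step 15 on.  No step 0..17 is synchronized, and the cycle repeats forever, so no step up to 150 (or ever) has all nodes equal.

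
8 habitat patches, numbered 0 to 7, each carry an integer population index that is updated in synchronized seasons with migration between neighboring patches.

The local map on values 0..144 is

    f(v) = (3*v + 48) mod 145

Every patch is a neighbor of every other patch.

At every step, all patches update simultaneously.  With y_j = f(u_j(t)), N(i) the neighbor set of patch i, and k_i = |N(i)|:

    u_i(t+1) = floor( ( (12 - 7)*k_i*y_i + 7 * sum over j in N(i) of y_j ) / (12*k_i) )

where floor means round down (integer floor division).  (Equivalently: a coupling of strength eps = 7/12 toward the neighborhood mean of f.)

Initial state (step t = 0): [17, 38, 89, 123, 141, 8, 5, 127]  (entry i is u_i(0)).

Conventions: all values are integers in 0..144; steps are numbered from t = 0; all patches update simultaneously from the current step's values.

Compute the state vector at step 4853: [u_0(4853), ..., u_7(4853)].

Simulating step by step:
t=0: [17, 38, 89, 123, 141, 8, 5, 127]
t=1: [81, 53, 56, 90, 60, 72, 69, 94]
t=2: [43, 63, 66, 52, 70, 82, 79, 56]
t=3: [61, 81, 84, 70, 88, 52, 97, 74]
t=4: [67, 39, 42, 76, 46, 58, 55, 80]
t=5: [85, 57, 60, 94, 64, 76, 73, 98]
t=6: [55, 75, 78, 64, 82, 94, 91, 68]
t=7: [73, 93, 96, 82, 52, 64, 61, 86]
t=8: [79, 51, 54, 40, 58, 70, 67, 44]
t=9: [97, 69, 72, 58, 76, 88, 85, 62]
t=10: [67, 87, 90, 76, 94, 58, 55, 80]
t=11: [85, 57, 60, 94, 64, 76, 73, 98]

Answer: [85, 57, 60, 94, 64, 76, 73, 98]
Key observation: The state at step 5, [85, 57, 60, 94, 64, 76, 73, 98], reappears at step 11: the system is in a cycle of period 6 from step 5 on.  Therefore the state at step 4853 equals the state at step 5 + ((4853 - 5) mod 6) = 5, which is [85, 57, 60, 94, 64, 76, 73, 98].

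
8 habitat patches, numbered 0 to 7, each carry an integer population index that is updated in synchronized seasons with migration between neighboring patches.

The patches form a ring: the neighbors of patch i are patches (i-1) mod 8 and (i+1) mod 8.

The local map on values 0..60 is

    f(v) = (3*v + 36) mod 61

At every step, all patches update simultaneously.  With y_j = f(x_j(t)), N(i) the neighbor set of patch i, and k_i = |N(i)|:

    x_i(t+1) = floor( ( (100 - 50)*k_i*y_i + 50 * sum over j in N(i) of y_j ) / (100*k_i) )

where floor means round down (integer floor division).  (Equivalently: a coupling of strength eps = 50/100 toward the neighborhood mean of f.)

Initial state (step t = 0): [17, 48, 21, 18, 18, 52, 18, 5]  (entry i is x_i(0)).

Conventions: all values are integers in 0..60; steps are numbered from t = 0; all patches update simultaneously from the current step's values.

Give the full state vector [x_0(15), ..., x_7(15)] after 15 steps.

Answer: [33, 38, 31, 21, 11, 17, 27, 27]

Derivation:
t=0: [17, 48, 21, 18, 18, 52, 18, 5]
t=1: [40, 45, 40, 31, 24, 19, 29, 39]
t=2: [37, 41, 31, 23, 33, 28, 16, 24]
t=3: [33, 26, 23, 27, 32, 38, 38, 35]
t=4: [24, 40, 49, 41, 26, 23, 25, 19]
t=5: [40, 28, 17, 31, 46, 47, 44, 40]
t=6: [40, 44, 29, 23, 41, 52, 45, 37]
t=7: [34, 31, 23, 31, 31, 26, 33, 33]
t=8: [13, 18, 25, 16, 18, 31, 23, 13]
t=9: [17, 30, 38, 31, 22, 21, 27, 21]
t=10: [23, 15, 16, 20, 31, 43, 47, 39]
t=11: [34, 26, 25, 25, 23, 37, 46, 40]
t=12: [29, 43, 50, 48, 40, 36, 40, 34]
t=13: [15, 22, 26, 38, 37, 28, 26, 16]
t=14: [26, 38, 43, 33, 34, 49, 47, 29]
t=15: [33, 38, 31, 21, 11, 17, 27, 27]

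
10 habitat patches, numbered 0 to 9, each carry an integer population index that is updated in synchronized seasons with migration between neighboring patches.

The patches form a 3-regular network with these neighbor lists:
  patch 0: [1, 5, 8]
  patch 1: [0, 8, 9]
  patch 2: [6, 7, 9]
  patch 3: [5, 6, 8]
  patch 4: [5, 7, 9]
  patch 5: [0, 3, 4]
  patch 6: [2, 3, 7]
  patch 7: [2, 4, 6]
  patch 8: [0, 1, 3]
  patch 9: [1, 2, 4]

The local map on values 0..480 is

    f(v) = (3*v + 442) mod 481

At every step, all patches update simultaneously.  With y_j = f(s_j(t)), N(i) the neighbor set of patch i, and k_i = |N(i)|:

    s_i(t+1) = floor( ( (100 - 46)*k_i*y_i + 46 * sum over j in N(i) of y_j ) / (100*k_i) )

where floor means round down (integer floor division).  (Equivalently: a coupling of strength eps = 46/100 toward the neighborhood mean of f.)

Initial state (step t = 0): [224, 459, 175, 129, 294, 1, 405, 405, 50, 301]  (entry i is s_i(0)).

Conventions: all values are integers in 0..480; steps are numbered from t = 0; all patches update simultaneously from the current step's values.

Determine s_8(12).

Answer: s_8(12) = 286

Derivation:
t=0: [224, 459, 175, 129, 294, 1, 405, 405, 50, 301]
t=1: [224, 302, 127, 305, 355, 372, 202, 204, 194, 320]
t=2: [168, 308, 279, 253, 133, 155, 173, 125, 176, 359]
t=3: [379, 302, 307, 269, 322, 393, 395, 358, 174, 206]
t=4: [160, 244, 270, 210, 294, 229, 216, 197, 125, 241]
t=5: [347, 264, 218, 156, 263, 230, 141, 157, 298, 242]
t=6: [146, 241, 229, 373, 269, 204, 359, 353, 315, 214]
t=7: [325, 254, 129, 154, 196, 172, 93, 112, 339, 166]
t=8: [358, 273, 340, 340, 225, 402, 293, 260, 180, 348]
t=9: [119, 182, 111, 99, 161, 148, 239, 222, 70, 95]
t=10: [264, 126, 249, 257, 361, 375, 213, 222, 184, 249]
t=11: [222, 264, 198, 177, 120, 159, 159, 144, 149, 221]
t=12: [250, 253, 189, 202, 322, 309, 309, 339, 286, 179]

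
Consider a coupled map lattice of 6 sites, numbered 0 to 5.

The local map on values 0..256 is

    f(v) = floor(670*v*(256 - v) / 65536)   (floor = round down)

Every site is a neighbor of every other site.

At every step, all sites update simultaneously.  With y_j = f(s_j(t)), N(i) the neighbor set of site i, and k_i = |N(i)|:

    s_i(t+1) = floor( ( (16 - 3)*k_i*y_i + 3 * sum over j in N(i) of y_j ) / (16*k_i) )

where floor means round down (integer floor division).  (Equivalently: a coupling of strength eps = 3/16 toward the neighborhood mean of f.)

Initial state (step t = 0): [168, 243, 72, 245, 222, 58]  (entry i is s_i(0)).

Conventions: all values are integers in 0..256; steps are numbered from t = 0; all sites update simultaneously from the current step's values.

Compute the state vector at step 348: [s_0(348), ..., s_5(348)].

Answer: [158, 158, 158, 158, 158, 158]
Key observation: The state at step 7, [158, 158, 158, 158, 158, 158], reappears at step 8: the system is in a cycle of period 1 from step 7 on.  Therefore the state at step 348 equals the state at step 7 + ((348 - 7) mod 1) = 7, which is [158, 158, 158, 158, 158, 158].

Derivation:
t=0: [168, 243, 72, 245, 222, 58]
t=1: [137, 45, 124, 41, 79, 110]
t=2: [159, 106, 160, 100, 141, 158]
t=3: [157, 161, 157, 159, 163, 158]
t=4: [157, 156, 157, 156, 154, 157]
t=5: [158, 158, 158, 158, 159, 158]
t=6: [157, 157, 157, 157, 157, 157]
t=7: [158, 158, 158, 158, 158, 158]
t=8: [158, 158, 158, 158, 158, 158]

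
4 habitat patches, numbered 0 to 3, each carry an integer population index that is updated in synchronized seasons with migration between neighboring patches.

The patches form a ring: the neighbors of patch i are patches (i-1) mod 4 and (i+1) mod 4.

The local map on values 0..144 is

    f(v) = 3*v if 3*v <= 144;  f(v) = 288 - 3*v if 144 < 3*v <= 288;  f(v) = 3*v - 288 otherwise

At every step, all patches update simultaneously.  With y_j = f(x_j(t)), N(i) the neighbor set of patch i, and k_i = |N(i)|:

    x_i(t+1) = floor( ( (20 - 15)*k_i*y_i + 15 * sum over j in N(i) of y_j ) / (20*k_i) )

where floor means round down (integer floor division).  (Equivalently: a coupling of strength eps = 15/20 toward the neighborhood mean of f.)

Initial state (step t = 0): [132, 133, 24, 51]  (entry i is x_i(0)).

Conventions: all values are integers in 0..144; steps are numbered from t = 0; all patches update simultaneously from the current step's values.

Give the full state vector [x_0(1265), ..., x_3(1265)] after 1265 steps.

Simulating step by step:
t=0: [132, 133, 24, 51]
t=1: [119, 95, 110, 101]
t=2: [24, 42, 17, 45]
t=3: [115, 77, 110, 79]
t=4: [54, 51, 51, 49]
t=5: [135, 131, 137, 133]
t=6: [110, 116, 111, 117]
t=7: [56, 47, 57, 48]
t=8: [136, 124, 136, 124]
t=9: [93, 111, 93, 111]
t=10: [36, 18, 36, 18]
t=11: [67, 94, 67, 94]
t=12: [26, 66, 26, 66]
t=13: [87, 81, 87, 81]
t=14: [40, 31, 40, 31]
t=15: [99, 113, 99, 113]
t=16: [40, 19, 40, 19]
t=17: [72, 104, 72, 104]
t=18: [36, 60, 36, 60]
t=19: [108, 108, 108, 108]
t=20: [36, 36, 36, 36]
t=21: [108, 108, 108, 108]

Answer: [108, 108, 108, 108]
Key observation: The state at step 19, [108, 108, 108, 108], reappears at step 21: the system is in a cycle of period 2 from step 19 on.  Therefore the state at step 1265 equals the state at step 19 + ((1265 - 19) mod 2) = 19, which is [108, 108, 108, 108].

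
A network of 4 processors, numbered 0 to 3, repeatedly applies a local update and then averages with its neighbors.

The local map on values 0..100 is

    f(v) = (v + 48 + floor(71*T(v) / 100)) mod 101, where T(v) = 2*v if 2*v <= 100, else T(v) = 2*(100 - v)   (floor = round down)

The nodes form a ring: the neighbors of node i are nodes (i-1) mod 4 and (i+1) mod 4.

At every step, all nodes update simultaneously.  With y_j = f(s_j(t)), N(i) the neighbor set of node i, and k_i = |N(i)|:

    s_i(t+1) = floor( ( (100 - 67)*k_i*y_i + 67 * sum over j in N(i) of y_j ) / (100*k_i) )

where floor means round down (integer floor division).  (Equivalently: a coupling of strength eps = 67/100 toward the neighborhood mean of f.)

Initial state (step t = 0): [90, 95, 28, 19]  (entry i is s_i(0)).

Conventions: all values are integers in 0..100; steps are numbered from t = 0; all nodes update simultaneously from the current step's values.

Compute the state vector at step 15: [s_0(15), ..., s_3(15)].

Simulating step by step:
t=0: [90, 95, 28, 19]
t=1: [64, 37, 52, 52]
t=2: [54, 55, 56, 65]
t=3: [63, 65, 63, 64]
t=4: [61, 61, 61, 62]
t=5: [62, 63, 62, 62]
t=6: [62, 62, 62, 62]
t=7: [62, 62, 62, 62]
t=8: [62, 62, 62, 62]
t=9: [62, 62, 62, 62]
t=10: [62, 62, 62, 62]
t=11: [62, 62, 62, 62]
t=12: [62, 62, 62, 62]
t=13: [62, 62, 62, 62]
t=14: [62, 62, 62, 62]
t=15: [62, 62, 62, 62]

Answer: [62, 62, 62, 62]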